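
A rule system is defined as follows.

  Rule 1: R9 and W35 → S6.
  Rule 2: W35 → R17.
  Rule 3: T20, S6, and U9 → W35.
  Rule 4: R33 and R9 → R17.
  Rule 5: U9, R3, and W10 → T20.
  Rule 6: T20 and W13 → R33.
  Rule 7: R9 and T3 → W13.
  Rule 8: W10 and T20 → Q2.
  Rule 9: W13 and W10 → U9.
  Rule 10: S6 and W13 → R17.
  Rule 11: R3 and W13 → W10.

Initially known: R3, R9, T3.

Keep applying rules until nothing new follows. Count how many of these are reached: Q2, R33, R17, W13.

4

From R9 and T3, Rule 7 gives W13.
R3 and W13 hold, so W10 follows (Rule 11).
W13 and W10 hold, so U9 follows (Rule 9).
U9, R3, and W10 hold, so T20 follows (Rule 5).
W10 and T20 hold, so Q2 follows (Rule 8).
From T20 and W13, Rule 6 gives R33.
From R33 and R9, Rule 4 gives R17.
Q2: reached.
R33: reached.
R17: reached.
W13: reached.
All 4 are reached.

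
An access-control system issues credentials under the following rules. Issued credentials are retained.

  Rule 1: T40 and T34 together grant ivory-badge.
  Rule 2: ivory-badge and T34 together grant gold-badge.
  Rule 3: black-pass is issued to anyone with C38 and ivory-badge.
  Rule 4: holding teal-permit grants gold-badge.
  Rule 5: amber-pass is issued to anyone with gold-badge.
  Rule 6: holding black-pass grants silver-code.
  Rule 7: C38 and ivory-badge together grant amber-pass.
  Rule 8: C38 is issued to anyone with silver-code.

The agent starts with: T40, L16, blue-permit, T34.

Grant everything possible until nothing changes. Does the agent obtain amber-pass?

Yes

Holding T40 and T34 grants ivory-badge (Rule 1).
Holding ivory-badge and T34 grants gold-badge (Rule 2).
Holding gold-badge grants amber-pass (Rule 5).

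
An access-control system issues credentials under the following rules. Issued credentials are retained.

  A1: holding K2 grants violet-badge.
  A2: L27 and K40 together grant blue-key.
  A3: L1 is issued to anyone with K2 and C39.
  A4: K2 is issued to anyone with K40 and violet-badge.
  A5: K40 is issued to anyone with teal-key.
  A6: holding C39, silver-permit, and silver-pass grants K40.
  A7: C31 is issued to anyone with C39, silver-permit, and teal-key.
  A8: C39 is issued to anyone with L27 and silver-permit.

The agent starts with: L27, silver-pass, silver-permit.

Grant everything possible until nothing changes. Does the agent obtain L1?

L1 would need K2 and C39 (A3), but K2 is never granted.

No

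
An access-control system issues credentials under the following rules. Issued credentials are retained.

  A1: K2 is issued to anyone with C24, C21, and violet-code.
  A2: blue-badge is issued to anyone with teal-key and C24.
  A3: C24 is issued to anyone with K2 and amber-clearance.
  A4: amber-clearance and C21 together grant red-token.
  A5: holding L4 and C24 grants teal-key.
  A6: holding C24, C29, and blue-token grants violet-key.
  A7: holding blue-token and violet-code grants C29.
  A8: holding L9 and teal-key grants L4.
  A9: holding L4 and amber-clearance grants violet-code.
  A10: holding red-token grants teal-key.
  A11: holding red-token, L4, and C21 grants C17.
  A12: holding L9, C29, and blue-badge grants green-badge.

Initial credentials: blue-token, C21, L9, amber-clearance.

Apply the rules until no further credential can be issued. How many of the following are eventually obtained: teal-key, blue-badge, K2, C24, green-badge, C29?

Holding amber-clearance and C21 grants red-token (A4).
Holding red-token grants teal-key (A10).
Holding L9 and teal-key grants L4 (A8).
Holding L4 and amber-clearance grants violet-code (A9).
Holding blue-token and violet-code grants C29 (A7).
teal-key: reached.
blue-badge would need teal-key and C24 (A2), but C24 is never granted.
K2 would need C24, C21, and violet-code (A1), but C24 is never granted.
C24 would need K2 and amber-clearance (A3), but K2 is never granted.
green-badge would need L9, C29, and blue-badge (A12), but blue-badge is never granted.
C29: reached.
Reached: teal-key and C29 — 2 of the 6.

2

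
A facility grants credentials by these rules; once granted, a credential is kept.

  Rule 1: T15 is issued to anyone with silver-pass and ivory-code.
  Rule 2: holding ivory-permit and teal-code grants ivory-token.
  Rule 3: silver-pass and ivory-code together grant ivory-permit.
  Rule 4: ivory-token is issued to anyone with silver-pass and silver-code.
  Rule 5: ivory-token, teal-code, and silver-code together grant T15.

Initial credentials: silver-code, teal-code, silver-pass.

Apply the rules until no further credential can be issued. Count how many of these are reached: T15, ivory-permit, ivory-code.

Holding silver-pass and silver-code grants ivory-token (Rule 4).
Holding ivory-token, teal-code, and silver-code grants T15 (Rule 5).
T15: reached.
ivory-permit would need silver-pass and ivory-code (Rule 3), but ivory-code is never granted.
No rule produces ivory-code, and it is not given.
Reached: T15 — 1 of the 3.

1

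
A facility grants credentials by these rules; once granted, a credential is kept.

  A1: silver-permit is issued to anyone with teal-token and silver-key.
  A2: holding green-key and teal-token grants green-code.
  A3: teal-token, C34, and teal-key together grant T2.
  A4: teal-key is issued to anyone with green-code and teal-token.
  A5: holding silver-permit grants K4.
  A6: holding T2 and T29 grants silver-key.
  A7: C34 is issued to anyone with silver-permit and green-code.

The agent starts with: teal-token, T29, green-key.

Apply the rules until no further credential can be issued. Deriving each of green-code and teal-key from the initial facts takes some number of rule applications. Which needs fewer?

green-code

green-code: Holding green-key and teal-token grants green-code (A2). [1 rule application]
teal-key: Holding green-key and teal-token grants green-code (A2). Holding green-code and teal-token grants teal-key (A4). [2 rule applications]
green-code needs fewer.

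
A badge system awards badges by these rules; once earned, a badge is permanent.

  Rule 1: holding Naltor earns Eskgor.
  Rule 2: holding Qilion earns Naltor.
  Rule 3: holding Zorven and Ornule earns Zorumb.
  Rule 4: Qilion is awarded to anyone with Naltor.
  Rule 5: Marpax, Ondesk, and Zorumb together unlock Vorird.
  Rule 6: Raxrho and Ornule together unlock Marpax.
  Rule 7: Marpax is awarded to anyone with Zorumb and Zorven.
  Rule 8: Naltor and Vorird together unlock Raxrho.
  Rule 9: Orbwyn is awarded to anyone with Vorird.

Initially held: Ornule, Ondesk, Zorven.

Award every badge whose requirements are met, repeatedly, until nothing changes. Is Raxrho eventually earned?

Raxrho would need Naltor and Vorird (Rule 8), but Naltor is never earned.

No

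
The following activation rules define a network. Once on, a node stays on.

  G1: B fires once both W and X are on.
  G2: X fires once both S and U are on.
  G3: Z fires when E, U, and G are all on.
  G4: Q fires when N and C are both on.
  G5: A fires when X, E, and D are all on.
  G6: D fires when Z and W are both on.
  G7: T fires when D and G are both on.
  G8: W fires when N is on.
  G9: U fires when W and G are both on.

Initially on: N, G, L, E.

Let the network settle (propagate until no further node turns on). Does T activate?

G8: N on → W on.
W and G are on, so U fires (G9).
E, U, and G are on, so Z fires (G3).
Z and W are on, so D fires (G6).
G7: D and G on → T on.

Yes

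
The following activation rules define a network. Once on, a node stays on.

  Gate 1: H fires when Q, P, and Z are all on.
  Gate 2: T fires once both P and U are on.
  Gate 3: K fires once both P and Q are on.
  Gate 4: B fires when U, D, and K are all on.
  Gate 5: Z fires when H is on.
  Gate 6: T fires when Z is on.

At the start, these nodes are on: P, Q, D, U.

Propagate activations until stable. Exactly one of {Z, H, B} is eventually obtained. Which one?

B

Gate 3: P and Q on → K on.
Gate 4: U, D, and K on → B on.
H would need Q, P, and Z (Gate 1), but Z never turns on. Z would need H (Gate 5), but H never turns on.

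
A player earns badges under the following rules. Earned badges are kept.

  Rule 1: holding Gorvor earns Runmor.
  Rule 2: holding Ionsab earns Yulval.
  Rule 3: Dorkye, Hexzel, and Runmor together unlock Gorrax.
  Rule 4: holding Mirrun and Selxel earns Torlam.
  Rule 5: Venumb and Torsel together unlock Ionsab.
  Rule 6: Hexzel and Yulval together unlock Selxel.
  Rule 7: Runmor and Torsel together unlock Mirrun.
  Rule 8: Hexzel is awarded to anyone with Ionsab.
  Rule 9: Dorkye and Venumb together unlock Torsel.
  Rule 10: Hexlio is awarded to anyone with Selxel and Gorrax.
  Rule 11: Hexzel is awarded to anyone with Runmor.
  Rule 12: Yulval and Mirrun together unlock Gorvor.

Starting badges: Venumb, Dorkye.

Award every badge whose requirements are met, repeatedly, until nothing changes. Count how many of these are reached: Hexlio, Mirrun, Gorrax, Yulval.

1

With Dorkye and Venumb, Torsel is earned (Rule 9).
With Venumb and Torsel, Ionsab is earned (Rule 5).
With Ionsab, Yulval is earned (Rule 2).
Hexlio would need Selxel and Gorrax (Rule 10), but Gorrax is never earned.
Mirrun would need Runmor and Torsel (Rule 7), but Runmor is never earned.
Gorrax would need Dorkye, Hexzel, and Runmor (Rule 3), but Runmor is never earned.
Yulval: reached.
Reached: Yulval — 1 of the 4.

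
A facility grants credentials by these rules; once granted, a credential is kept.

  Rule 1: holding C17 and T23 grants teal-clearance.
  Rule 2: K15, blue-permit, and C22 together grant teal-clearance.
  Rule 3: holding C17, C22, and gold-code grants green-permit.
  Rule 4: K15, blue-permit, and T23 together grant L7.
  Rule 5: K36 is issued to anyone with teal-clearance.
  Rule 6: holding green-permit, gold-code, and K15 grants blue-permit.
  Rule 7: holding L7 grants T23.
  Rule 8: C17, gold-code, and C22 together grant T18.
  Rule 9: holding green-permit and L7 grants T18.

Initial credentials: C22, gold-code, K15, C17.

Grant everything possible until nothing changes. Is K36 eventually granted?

Yes

Holding C17, C22, and gold-code grants green-permit (Rule 3).
Holding green-permit, gold-code, and K15 grants blue-permit (Rule 6).
Holding K15, blue-permit, and C22 grants teal-clearance (Rule 2).
Holding teal-clearance grants K36 (Rule 5).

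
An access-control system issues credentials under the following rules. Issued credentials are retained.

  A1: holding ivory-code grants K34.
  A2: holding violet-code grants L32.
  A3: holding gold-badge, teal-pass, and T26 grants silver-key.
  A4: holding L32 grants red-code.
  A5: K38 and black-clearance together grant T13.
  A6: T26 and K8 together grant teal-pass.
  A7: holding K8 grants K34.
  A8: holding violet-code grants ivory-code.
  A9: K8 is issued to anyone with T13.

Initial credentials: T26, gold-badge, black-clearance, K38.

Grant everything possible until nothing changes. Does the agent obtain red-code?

red-code would need L32 (A4), but L32 is never granted.

No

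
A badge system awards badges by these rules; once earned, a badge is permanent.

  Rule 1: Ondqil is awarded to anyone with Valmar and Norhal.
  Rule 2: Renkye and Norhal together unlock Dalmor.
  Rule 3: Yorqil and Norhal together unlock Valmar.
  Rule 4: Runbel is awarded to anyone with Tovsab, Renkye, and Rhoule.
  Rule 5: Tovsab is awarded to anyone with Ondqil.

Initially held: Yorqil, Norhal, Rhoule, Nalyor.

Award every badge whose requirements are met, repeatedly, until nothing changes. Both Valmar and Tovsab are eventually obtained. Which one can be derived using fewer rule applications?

Valmar

Valmar: With Yorqil and Norhal, Valmar is earned (Rule 3). [1 rule application]
Tovsab: With Yorqil and Norhal, Valmar is earned (Rule 3). With Valmar and Norhal, Ondqil is earned (Rule 1). With Ondqil, Tovsab is earned (Rule 5). [3 rule applications]
Valmar needs fewer.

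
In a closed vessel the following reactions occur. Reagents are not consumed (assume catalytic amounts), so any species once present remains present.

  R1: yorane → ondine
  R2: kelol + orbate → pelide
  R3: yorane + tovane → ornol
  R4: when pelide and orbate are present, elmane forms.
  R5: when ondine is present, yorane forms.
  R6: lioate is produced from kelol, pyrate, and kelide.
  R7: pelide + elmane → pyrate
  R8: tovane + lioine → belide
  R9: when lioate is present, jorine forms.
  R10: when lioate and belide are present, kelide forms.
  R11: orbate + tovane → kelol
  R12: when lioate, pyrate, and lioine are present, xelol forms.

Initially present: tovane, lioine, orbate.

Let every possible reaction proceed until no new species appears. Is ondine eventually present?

No

ondine would need yorane (R1), but yorane never forms.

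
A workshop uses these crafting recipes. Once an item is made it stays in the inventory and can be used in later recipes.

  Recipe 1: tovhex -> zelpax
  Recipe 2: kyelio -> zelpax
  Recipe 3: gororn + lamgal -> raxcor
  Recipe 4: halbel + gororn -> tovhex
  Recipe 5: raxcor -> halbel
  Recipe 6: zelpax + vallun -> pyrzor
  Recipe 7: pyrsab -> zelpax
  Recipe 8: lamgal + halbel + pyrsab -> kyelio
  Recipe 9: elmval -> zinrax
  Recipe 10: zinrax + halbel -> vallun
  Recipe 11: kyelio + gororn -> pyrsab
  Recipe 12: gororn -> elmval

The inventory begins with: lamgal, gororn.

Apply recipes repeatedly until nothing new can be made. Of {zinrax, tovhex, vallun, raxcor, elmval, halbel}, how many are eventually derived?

gororn + lamgal -> raxcor (Recipe 3).
gororn -> elmval (Recipe 12).
Using Recipe 9, elmval makes zinrax.
Using Recipe 5, raxcor makes halbel.
halbel + gororn -> tovhex (Recipe 4).
zinrax + halbel -> vallun (Recipe 10).
zinrax: reached.
tovhex: reached.
vallun: reached.
raxcor: reached.
elmval: reached.
halbel: reached.
All 6 are reached.

6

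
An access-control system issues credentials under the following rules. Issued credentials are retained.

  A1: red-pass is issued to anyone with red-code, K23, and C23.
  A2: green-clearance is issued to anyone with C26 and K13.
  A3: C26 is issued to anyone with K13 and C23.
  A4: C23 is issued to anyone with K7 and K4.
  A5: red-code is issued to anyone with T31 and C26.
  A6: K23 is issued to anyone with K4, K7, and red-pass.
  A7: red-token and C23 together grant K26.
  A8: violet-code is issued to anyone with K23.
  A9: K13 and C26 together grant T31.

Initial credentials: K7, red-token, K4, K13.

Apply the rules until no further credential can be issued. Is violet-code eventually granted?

violet-code would need K23 (A8), but K23 is never granted.

No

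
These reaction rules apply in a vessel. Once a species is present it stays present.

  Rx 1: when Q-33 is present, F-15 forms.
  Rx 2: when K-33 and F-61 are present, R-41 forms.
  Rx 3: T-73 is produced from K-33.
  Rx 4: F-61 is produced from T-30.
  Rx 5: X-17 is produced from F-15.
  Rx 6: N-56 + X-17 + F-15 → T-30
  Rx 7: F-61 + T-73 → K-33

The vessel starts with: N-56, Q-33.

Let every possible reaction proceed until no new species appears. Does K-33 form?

K-33 would need F-61 and T-73 (Rx 7), but T-73 never forms.

No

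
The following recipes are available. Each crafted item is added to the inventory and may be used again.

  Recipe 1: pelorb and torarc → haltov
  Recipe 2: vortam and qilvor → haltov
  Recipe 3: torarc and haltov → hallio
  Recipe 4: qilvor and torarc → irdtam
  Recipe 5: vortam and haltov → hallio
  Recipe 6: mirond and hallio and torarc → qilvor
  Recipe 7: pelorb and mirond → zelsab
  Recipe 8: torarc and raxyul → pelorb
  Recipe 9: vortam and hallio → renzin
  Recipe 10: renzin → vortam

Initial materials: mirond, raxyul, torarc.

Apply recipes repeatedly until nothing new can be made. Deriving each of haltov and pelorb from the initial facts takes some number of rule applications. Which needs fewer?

pelorb

pelorb: Using Recipe 8, torarc and raxyul make pelorb. [1 rule application]
haltov: torarc and raxyul → pelorb (Recipe 8). pelorb and torarc → haltov (Recipe 1). [2 rule applications]
pelorb needs fewer.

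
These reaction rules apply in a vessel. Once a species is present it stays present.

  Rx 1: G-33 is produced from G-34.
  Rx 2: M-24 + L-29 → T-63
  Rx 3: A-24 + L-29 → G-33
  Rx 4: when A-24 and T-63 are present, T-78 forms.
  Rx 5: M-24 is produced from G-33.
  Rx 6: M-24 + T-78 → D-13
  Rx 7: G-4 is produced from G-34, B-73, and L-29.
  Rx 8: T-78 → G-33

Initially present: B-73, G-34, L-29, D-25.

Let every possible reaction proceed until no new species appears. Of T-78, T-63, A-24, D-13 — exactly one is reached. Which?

G-34 present → G-33 forms (Rx 1).
G-33 present → M-24 forms (Rx 5).
M-24 and L-29 present → T-63 forms (Rx 2).
D-13 would need M-24 and T-78 (Rx 6), but T-78 never forms. T-78 would need A-24 and T-63 (Rx 4), but A-24 never forms. No rule produces A-24, and it is not given.

T-63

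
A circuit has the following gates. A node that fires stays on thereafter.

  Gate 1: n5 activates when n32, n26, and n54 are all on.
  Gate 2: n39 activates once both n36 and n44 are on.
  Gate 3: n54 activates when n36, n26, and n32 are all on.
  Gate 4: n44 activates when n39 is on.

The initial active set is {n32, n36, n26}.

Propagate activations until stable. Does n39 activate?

No

n39 would need n36 and n44 (Gate 2), but n44 never turns on.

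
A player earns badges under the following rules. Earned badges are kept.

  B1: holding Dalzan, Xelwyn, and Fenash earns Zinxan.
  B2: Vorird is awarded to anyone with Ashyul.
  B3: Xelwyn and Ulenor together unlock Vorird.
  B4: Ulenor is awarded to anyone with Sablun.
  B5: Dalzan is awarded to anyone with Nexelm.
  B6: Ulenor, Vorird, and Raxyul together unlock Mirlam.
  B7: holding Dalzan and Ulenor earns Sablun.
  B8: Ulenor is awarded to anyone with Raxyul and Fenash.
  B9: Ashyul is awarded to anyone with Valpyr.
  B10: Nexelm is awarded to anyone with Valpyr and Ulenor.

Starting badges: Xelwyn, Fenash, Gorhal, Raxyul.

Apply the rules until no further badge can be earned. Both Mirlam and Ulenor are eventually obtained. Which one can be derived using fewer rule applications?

Ulenor

Ulenor: With Raxyul and Fenash, Ulenor is earned (B8). [1 rule application]
Mirlam: With Raxyul and Fenash, Ulenor is earned (B8). With Xelwyn and Ulenor, Vorird is earned (B3). With Ulenor, Vorird, and Raxyul, Mirlam is earned (B6). [3 rule applications]
Ulenor needs fewer.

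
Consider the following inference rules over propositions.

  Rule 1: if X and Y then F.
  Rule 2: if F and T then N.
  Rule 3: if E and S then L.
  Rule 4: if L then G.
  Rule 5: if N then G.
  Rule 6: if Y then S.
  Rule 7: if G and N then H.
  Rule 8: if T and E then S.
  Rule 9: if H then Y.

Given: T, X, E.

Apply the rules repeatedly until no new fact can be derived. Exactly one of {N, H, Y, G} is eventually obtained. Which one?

T and E hold, so S follows (Rule 8).
From E and S, Rule 3 gives L.
From L, Rule 4 gives G.
H would need G and N (Rule 7), but N is never established. N would need F and T (Rule 2), but F is never established. Y would need H (Rule 9), but H is never established.

G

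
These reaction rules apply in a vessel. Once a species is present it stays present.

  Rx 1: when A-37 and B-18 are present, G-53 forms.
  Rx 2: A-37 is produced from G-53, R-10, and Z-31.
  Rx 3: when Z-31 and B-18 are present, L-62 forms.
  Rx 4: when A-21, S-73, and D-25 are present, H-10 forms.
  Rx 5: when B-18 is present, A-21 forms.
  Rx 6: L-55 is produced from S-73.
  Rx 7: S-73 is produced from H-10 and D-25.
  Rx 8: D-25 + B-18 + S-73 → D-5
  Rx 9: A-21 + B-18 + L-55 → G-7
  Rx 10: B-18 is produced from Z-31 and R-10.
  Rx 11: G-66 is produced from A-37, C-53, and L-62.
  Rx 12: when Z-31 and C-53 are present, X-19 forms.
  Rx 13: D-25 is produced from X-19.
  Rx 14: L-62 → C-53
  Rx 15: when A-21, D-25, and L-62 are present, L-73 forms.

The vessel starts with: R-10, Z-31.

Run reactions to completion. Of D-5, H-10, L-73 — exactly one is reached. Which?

L-73

Z-31 and R-10 present → B-18 forms (Rx 10).
Z-31 and B-18 present → L-62 forms (Rx 3).
B-18 present → A-21 forms (Rx 5).
L-62 present → C-53 forms (Rx 14).
Z-31 and C-53 present → X-19 forms (Rx 12).
X-19 present → D-25 forms (Rx 13).
A-21, D-25, and L-62 present → L-73 forms (Rx 15).
H-10 would need A-21, S-73, and D-25 (Rx 4), but S-73 never forms. D-5 would need D-25, B-18, and S-73 (Rx 8), but S-73 never forms.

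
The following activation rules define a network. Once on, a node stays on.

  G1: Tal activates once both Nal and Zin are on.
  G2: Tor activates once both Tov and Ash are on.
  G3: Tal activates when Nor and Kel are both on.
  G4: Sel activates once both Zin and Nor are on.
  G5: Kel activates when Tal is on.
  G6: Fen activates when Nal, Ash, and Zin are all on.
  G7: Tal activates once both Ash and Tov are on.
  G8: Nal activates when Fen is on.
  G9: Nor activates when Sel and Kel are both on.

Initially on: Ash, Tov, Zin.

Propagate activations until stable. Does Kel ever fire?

Ash and Tov are on, so Tal activates (G7).
Tal is on, so Kel activates (G5).

Yes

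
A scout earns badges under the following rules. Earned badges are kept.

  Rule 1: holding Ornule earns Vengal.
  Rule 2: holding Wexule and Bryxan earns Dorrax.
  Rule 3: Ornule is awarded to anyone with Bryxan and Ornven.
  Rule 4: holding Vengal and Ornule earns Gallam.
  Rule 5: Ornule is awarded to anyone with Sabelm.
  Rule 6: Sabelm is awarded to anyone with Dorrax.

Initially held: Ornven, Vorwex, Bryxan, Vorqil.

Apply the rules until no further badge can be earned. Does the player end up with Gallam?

With Bryxan and Ornven, Ornule is earned (Rule 3).
With Ornule, Vengal is earned (Rule 1).
With Vengal and Ornule, Gallam is earned (Rule 4).

Yes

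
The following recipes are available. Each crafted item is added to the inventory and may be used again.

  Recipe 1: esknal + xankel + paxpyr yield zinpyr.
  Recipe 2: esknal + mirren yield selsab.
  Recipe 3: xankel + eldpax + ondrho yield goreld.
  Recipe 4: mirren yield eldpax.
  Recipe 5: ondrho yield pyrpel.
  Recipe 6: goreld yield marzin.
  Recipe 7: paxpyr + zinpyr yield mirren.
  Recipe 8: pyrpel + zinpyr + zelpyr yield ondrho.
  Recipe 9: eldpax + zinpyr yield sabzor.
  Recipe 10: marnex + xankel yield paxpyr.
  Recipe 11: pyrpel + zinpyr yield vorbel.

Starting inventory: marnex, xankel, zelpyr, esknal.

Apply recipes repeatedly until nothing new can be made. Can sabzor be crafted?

Yes

Using Recipe 10, marnex and xankel make paxpyr.
Using Recipe 1, esknal, xankel, and paxpyr make zinpyr.
Using Recipe 7, paxpyr and zinpyr make mirren.
mirren → eldpax (Recipe 4).
Using Recipe 9, eldpax and zinpyr make sabzor.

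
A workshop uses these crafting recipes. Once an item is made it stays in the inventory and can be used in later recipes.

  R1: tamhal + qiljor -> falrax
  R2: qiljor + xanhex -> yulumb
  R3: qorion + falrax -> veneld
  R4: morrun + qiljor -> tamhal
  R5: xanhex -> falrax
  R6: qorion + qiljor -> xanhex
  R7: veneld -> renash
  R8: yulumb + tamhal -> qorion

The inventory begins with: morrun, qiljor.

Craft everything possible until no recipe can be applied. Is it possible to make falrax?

Using R4, morrun and qiljor make tamhal.
tamhal + qiljor -> falrax (R1).

Yes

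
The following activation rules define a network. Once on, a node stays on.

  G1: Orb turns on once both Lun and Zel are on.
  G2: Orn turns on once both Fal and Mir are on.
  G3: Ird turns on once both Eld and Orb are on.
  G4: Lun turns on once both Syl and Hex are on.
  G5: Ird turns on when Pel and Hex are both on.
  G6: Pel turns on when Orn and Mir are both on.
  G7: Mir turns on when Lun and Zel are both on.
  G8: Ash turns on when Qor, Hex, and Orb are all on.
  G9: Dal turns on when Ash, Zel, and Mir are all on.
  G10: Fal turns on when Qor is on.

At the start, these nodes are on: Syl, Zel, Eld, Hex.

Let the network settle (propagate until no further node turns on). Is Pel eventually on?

Pel would need Orn and Mir (G6), but Orn never turns on.

No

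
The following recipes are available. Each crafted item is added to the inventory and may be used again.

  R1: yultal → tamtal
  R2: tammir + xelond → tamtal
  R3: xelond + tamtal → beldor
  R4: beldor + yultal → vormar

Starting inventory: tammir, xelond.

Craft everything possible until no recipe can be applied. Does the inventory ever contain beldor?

Yes

Using R2, tammir and xelond make tamtal.
xelond + tamtal → beldor (R3).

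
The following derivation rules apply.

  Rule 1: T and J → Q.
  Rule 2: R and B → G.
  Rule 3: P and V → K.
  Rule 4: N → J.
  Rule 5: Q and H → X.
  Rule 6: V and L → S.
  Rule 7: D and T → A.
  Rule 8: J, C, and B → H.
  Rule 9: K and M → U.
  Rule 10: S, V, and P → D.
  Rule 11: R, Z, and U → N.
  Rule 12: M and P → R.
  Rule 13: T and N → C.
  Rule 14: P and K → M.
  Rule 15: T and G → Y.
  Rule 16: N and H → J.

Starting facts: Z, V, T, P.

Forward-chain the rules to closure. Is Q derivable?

P and V hold, so K follows (Rule 3).
From P and K, Rule 14 gives M.
K and M hold, so U follows (Rule 9).
M and P hold, so R follows (Rule 12).
From R, Z, and U, Rule 11 gives N.
N holds, so J follows (Rule 4).
From T and J, Rule 1 gives Q.

Yes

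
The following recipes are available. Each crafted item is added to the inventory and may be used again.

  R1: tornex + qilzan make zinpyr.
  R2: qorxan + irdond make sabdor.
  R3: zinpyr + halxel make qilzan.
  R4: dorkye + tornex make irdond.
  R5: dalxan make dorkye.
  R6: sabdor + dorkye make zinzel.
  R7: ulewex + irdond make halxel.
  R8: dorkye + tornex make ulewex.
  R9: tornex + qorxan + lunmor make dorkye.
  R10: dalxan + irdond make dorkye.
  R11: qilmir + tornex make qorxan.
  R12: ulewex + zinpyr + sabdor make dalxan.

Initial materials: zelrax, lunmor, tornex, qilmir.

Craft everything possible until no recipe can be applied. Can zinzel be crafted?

Yes

Using R11, qilmir and tornex make qorxan.
Using R9, tornex, qorxan, and lunmor make dorkye.
dorkye + tornex → irdond (R4).
Using R2, qorxan and irdond make sabdor.
sabdor + dorkye → zinzel (R6).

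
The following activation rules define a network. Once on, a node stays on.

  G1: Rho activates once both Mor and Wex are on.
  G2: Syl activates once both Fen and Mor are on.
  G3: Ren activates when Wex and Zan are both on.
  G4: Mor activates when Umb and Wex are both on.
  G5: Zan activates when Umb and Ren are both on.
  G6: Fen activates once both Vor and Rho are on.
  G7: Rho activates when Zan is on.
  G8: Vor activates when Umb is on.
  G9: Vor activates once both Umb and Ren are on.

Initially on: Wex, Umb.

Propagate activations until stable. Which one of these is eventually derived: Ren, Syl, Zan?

Syl

G4: Umb and Wex on → Mor on.
G8: Umb on → Vor on.
G1: Mor and Wex on → Rho on.
G6: Vor and Rho on → Fen on.
G2: Fen and Mor on → Syl on.
Zan would need Umb and Ren (G5), but Ren never turns on. Ren would need Wex and Zan (G3), but Zan never turns on.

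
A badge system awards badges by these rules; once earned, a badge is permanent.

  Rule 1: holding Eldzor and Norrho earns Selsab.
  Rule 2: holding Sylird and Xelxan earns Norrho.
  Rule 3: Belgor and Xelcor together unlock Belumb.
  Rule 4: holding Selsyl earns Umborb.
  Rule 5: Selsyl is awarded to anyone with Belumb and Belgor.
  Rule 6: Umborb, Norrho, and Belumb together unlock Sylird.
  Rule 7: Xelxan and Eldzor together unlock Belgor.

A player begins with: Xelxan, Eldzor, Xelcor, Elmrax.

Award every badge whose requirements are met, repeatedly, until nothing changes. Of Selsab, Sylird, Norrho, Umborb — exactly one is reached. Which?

Umborb

With Xelxan and Eldzor, Belgor is earned (Rule 7).
With Belgor and Xelcor, Belumb is earned (Rule 3).
With Belumb and Belgor, Selsyl is earned (Rule 5).
With Selsyl, Umborb is earned (Rule 4).
Sylird would need Umborb, Norrho, and Belumb (Rule 6), but Norrho is never earned. Norrho would need Sylird and Xelxan (Rule 2), but Sylird is never earned. Selsab would need Eldzor and Norrho (Rule 1), but Norrho is never earned.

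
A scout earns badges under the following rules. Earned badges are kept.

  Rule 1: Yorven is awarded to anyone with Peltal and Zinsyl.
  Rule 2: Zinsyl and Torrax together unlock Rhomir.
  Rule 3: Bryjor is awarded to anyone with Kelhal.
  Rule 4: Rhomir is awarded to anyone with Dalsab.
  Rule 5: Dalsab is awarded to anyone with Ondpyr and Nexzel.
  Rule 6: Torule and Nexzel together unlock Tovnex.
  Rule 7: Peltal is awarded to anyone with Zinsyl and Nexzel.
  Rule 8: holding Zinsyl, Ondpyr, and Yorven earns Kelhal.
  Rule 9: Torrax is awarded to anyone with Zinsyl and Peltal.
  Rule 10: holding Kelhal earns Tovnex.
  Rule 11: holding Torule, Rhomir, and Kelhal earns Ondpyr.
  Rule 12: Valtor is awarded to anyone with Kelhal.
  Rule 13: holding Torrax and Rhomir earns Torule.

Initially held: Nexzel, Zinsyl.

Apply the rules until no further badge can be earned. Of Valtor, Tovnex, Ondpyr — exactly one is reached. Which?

Tovnex

With Zinsyl and Nexzel, Peltal is earned (Rule 7).
With Zinsyl and Peltal, Torrax is earned (Rule 9).
With Zinsyl and Torrax, Rhomir is earned (Rule 2).
With Torrax and Rhomir, Torule is earned (Rule 13).
With Torule and Nexzel, Tovnex is earned (Rule 6).
Ondpyr would need Torule, Rhomir, and Kelhal (Rule 11), but Kelhal is never earned. Valtor would need Kelhal (Rule 12), but Kelhal is never earned.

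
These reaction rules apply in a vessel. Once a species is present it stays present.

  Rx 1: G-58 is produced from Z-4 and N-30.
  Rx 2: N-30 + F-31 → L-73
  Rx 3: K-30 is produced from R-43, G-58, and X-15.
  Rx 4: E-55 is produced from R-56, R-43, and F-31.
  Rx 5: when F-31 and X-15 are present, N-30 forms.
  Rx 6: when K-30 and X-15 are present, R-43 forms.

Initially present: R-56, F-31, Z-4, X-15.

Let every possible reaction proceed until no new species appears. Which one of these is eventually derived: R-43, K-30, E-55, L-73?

L-73

F-31 and X-15 present → N-30 forms (Rx 5).
N-30 and F-31 present → L-73 forms (Rx 2).
R-43 would need K-30 and X-15 (Rx 6), but K-30 never forms. E-55 would need R-56, R-43, and F-31 (Rx 4), but R-43 never forms. K-30 would need R-43, G-58, and X-15 (Rx 3), but R-43 never forms.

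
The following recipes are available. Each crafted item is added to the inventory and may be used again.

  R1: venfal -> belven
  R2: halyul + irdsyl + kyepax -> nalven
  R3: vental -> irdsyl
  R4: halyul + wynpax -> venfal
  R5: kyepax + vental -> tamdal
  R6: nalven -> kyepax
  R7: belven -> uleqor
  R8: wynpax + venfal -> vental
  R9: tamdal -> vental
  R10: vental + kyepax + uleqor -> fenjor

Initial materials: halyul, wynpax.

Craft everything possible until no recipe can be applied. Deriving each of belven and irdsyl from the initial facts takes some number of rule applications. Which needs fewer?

belven

belven: Using R4, halyul and wynpax make venfal. Using R1, venfal makes belven. [2 rule applications]
irdsyl: halyul + wynpax -> venfal (R4). Using R8, wynpax and venfal make vental. vental -> irdsyl (R3). [3 rule applications]
belven needs fewer.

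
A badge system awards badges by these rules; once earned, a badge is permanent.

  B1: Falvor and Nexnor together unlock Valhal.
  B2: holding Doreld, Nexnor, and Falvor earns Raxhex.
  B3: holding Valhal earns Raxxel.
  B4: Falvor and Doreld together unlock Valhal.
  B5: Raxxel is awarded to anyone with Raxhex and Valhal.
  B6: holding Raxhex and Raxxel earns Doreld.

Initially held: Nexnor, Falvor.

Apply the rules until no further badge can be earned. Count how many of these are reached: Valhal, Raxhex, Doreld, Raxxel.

With Falvor and Nexnor, Valhal is earned (B1).
With Valhal, Raxxel is earned (B3).
Valhal: reached.
Raxhex would need Doreld, Nexnor, and Falvor (B2), but Doreld is never earned.
Doreld would need Raxhex and Raxxel (B6), but Raxhex is never earned.
Raxxel: reached.
Reached: Valhal and Raxxel — 2 of the 4.

2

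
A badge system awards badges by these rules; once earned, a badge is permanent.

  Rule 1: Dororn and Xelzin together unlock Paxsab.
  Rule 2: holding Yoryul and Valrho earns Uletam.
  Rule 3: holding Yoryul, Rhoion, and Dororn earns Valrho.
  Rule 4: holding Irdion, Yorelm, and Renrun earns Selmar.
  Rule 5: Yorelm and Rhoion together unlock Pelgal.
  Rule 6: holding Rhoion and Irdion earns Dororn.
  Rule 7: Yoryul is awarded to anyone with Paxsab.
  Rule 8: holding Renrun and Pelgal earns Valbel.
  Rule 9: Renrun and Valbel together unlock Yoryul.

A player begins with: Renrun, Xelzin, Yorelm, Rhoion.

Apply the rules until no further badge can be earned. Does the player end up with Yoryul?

Yes

With Yorelm and Rhoion, Pelgal is earned (Rule 5).
With Renrun and Pelgal, Valbel is earned (Rule 8).
With Renrun and Valbel, Yoryul is earned (Rule 9).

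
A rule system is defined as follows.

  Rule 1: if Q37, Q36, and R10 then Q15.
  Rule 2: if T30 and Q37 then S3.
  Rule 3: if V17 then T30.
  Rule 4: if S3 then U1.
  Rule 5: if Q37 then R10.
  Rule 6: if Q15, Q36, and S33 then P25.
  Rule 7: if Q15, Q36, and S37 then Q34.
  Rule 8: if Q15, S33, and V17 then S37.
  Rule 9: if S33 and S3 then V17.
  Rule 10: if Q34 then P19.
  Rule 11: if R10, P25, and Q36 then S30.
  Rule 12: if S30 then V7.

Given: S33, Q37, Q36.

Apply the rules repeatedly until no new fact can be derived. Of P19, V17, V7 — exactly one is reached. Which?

V7

From Q37, Rule 5 gives R10.
From Q37, Q36, and R10, Rule 1 gives Q15.
Q15, Q36, and S33 hold, so P25 follows (Rule 6).
R10, P25, and Q36 hold, so S30 follows (Rule 11).
S30 holds, so V7 follows (Rule 12).
V17 would need S33 and S3 (Rule 9), but S3 is never established. P19 would need Q34 (Rule 10), but Q34 is never established.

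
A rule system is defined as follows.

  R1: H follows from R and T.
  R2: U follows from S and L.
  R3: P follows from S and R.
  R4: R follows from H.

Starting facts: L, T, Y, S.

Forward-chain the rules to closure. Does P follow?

P would need S and R (R3), but R is never established.

No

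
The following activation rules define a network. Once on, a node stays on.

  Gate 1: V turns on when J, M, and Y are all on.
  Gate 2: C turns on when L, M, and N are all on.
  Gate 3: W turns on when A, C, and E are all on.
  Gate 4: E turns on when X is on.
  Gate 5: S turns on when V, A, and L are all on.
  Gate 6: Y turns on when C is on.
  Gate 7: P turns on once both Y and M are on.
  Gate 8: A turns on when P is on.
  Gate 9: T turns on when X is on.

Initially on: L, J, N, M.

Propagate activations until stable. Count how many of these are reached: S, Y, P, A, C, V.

L, M, and N are on, so C turns on (Gate 2).
Gate 6: C on → Y on.
Gate 7: Y and M on → P on.
J, M, and Y are on, so V turns on (Gate 1).
Gate 8: P on → A on.
V, A, and L are on, so S turns on (Gate 5).
S: reached.
Y: reached.
P: reached.
A: reached.
C: reached.
V: reached.
All 6 are reached.

6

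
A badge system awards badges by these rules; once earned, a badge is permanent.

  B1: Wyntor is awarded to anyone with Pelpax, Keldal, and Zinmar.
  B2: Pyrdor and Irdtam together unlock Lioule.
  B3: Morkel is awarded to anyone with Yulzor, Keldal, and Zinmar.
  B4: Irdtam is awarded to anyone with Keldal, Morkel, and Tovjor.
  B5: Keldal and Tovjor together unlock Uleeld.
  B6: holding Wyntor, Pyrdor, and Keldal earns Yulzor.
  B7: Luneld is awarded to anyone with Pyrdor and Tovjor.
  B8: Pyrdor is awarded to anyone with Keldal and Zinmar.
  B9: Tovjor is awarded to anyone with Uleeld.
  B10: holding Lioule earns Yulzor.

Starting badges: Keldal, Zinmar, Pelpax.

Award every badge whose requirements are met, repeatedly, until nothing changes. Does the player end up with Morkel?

With Pelpax, Keldal, and Zinmar, Wyntor is earned (B1).
With Keldal and Zinmar, Pyrdor is earned (B8).
With Wyntor, Pyrdor, and Keldal, Yulzor is earned (B6).
With Yulzor, Keldal, and Zinmar, Morkel is earned (B3).

Yes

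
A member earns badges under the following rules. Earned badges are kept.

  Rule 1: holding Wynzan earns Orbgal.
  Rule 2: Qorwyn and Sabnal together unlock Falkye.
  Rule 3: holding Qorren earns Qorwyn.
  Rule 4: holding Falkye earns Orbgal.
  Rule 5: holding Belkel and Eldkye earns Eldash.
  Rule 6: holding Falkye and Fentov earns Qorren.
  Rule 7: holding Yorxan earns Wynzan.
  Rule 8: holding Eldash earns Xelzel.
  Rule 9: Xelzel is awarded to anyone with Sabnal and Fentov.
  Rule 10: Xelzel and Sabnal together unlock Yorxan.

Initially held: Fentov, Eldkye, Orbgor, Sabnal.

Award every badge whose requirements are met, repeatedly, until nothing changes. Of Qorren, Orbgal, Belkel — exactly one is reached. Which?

With Sabnal and Fentov, Xelzel is earned (Rule 9).
With Xelzel and Sabnal, Yorxan is earned (Rule 10).
With Yorxan, Wynzan is earned (Rule 7).
With Wynzan, Orbgal is earned (Rule 1).
Qorren would need Falkye and Fentov (Rule 6), but Falkye is never earned. No rule produces Belkel, and it is not given.

Orbgal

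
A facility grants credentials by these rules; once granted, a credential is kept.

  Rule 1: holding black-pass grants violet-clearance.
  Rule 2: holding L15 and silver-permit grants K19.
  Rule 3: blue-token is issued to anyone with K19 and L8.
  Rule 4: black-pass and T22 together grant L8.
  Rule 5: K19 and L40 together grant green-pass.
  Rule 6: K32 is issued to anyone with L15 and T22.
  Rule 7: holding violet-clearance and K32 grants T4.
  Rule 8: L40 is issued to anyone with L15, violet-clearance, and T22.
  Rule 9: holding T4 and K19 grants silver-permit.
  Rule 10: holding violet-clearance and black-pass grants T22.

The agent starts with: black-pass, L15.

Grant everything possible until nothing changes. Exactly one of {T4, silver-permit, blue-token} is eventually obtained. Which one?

Holding black-pass grants violet-clearance (Rule 1).
Holding violet-clearance and black-pass grants T22 (Rule 10).
Holding L15 and T22 grants K32 (Rule 6).
Holding violet-clearance and K32 grants T4 (Rule 7).
silver-permit would need T4 and K19 (Rule 9), but K19 is never granted. blue-token would need K19 and L8 (Rule 3), but K19 is never granted.

T4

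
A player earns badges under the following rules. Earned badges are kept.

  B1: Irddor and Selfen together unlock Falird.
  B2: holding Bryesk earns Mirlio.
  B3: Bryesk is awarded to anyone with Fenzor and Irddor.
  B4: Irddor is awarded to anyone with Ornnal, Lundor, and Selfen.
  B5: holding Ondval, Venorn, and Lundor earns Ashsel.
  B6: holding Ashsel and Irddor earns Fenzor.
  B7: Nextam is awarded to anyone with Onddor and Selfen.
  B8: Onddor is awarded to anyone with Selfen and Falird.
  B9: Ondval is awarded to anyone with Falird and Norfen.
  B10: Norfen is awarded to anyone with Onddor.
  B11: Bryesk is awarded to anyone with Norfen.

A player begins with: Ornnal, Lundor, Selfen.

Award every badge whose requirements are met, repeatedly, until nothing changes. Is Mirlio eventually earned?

Yes

With Ornnal, Lundor, and Selfen, Irddor is earned (B4).
With Irddor and Selfen, Falird is earned (B1).
With Selfen and Falird, Onddor is earned (B8).
With Onddor, Norfen is earned (B10).
With Norfen, Bryesk is earned (B11).
With Bryesk, Mirlio is earned (B2).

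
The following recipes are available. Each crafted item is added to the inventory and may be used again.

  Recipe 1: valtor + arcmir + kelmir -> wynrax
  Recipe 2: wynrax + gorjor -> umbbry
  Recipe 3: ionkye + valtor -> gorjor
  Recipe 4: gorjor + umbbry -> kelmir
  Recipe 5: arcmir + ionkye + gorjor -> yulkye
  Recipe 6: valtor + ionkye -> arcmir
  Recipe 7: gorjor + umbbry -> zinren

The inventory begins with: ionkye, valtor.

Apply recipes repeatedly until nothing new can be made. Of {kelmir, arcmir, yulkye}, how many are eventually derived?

ionkye + valtor -> gorjor (Recipe 3).
Using Recipe 6, valtor and ionkye make arcmir.
Using Recipe 5, arcmir, ionkye, and gorjor make yulkye.
kelmir would need gorjor and umbbry (Recipe 4), but umbbry is never obtained.
arcmir: reached.
yulkye: reached.
Reached: arcmir and yulkye — 2 of the 3.

2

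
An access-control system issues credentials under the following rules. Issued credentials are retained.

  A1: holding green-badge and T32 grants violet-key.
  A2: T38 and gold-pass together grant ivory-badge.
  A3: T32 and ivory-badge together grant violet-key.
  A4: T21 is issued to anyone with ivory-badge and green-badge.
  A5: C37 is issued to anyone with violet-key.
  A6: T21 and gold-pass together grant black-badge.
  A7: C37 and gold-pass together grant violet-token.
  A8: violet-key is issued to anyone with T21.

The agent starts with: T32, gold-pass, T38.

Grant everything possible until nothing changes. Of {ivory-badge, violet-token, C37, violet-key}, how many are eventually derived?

4

Holding T38 and gold-pass grants ivory-badge (A2).
Holding T32 and ivory-badge grants violet-key (A3).
Holding violet-key grants C37 (A5).
Holding C37 and gold-pass grants violet-token (A7).
ivory-badge: reached.
violet-token: reached.
C37: reached.
violet-key: reached.
All 4 are reached.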